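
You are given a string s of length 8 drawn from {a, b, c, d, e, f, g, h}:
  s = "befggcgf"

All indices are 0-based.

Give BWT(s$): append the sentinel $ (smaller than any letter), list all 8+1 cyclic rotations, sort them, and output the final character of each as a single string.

rank  rotation   last
    0  $befggcgf  f
    1  befggcgf$  $
    2  cgf$befgg  g
    3  efggcgf$b  b
    4  f$befggcg  g
    5  fggcgf$be  e
    6  gcgf$befg  g
    7  gf$befggc  c
    8  ggcgf$bef  f

f$gbgegcf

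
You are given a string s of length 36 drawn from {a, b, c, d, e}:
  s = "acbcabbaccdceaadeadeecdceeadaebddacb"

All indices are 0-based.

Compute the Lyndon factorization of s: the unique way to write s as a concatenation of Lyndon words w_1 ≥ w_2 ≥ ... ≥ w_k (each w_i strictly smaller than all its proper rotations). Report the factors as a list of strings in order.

emit factor 1: 'acbc' (i=0, period=4)
emit factor 2: 'abbaccdce' (i=4, period=9)
emit factor 3: 'aadeadeecdceeadaebddacb' (i=13, period=23)

["acbc", "abbaccdce", "aadeadeecdceeadaebddacb"]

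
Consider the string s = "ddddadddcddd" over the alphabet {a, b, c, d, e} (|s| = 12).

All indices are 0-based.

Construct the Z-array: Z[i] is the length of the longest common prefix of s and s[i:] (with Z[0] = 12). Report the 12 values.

Z[0]=12
i=1: i≥r, start 0; Z[1]=3 grow→box=[1,4)
i=2: min(r-i=2, Z[1]=3)=2; Z[2]=2
i=3: min(r-i=1, Z[2]=2)=1; Z[3]=1
i=4: i≥r, start 0; Z[4]=0
i=5: i≥r, start 0; Z[5]=3 grow→box=[5,8)
i=6: min(r-i=2, Z[1]=3)=2; Z[6]=2
i=7: min(r-i=1, Z[2]=2)=1; Z[7]=1
i=8: i≥r, start 0; Z[8]=0
i=9: i≥r, start 0; Z[9]=3 grow→box=[9,12)
i=10: min(r-i=2, Z[1]=3)=2; Z[10]=2
i=11: min(r-i=1, Z[2]=2)=1; Z[11]=1

[12, 3, 2, 1, 0, 3, 2, 1, 0, 3, 2, 1]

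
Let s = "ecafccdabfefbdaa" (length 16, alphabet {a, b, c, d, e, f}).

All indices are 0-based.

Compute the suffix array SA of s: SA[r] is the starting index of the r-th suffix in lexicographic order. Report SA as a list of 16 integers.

rank→(start, suffix):
  0 → (15, 'a')
  1 → (14, 'aa')
  2 → (7, 'abfefbdaa')
  3 → (2, 'afccdabfefbdaa')
  4 → (12, 'bdaa')
  5 → (8, 'bfefbdaa')
  6 → (1, 'cafccdabfefbdaa')
  7 → (4, 'ccdabfefbdaa')
  8 → (5, 'cdabfefbdaa')
  9 → (13, 'daa')
  10 → (6, 'dabfefbdaa')
  11 → (0, 'ecafccdabfefbdaa')
  12 → (10, 'efbdaa')
  13 → (11, 'fbdaa')
  14 → (3, 'fccdabfefbdaa')
  15 → (9, 'fefbdaa')

[15, 14, 7, 2, 12, 8, 1, 4, 5, 13, 6, 0, 10, 11, 3, 9]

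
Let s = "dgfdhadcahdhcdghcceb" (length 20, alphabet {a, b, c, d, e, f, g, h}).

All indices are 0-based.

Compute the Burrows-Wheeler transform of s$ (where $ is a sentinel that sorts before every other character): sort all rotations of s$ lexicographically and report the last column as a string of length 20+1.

bhcedhhca$cfhcgdddgda

rank  rotation               last
    0  $dgfdhadcahdhcdghcceb  b
    1  adcahdhcdghcceb$dgfdh  h
    2  ahdhcdghcceb$dgfdhadc  c
    3  b$dgfdhadcahdhcdghcce  e
    4  cahdhcdghcceb$dgfdhad  d
    5  cceb$dgfdhadcahdhcdgh  h
    6  cdghcceb$dgfdhadcahdh  h
    7  ceb$dgfdhadcahdhcdghc  c
    8  dcahdhcdghcceb$dgfdha  a
    9  dgfdhadcahdhcdghcceb$  $
   10  dghcceb$dgfdhadcahdhc  c
   11  dhadcahdhcdghcceb$dgf  f
   12  dhcdghcceb$dgfdhadcah  h
   13  eb$dgfdhadcahdhcdghcc  c
   14  fdhadcahdhcdghcceb$dg  g
   15  gfdhadcahdhcdghcceb$d  d
   16  ghcceb$dgfdhadcahdhcd  d
   17  hadcahdhcdghcceb$dgfd  d
   18  hcceb$dgfdhadcahdhcdg  g
   19  hcdghcceb$dgfdhadcahd  d
   20  hdhcdghcceb$dgfdhadca  a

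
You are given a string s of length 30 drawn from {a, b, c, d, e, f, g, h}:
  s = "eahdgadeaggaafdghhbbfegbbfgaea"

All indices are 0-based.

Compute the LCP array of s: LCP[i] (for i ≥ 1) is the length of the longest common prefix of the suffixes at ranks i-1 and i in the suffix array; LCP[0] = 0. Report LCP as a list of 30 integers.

rank→(start, suffix):
  0 → (29, 'a')
  1 → (11, 'aafdghhbbfegbbfgaea')
  2 → (5, 'adeaggaafdghhbbfegbbfgaea')
  3 → (27, 'aea')
  4 → (12, 'afdghhbbfegbbfgaea')
  5 → (8, 'aggaafdghhbbfegbbfgaea')
  6 → (1, 'ahdgadeaggaafdghhbbfegbbfgaea')
  7 → (18, 'bbfegbbfgaea')
  8 → (23, 'bbfgaea')
  9 → (19, 'bfegbbfgaea')
  10 → (24, 'bfgaea')
  11 → (6, 'deaggaafdghhbbfegbbfgaea')
  12 → (3, 'dgadeaggaafdghhbbfegbbfgaea')
  13 → (14, 'dghhbbfegbbfgaea')
  14 → (28, 'ea')
  15 → (7, 'eaggaafdghhbbfegbbfgaea')
  16 → (0, 'eahdgadeaggaafdghhbbfegbbfgaea')
  17 → (21, 'egbbfgaea')
  18 → (13, 'fdghhbbfegbbfgaea')
  19 → (20, 'fegbbfgaea')
  20 → (25, 'fgaea')
  21 → (10, 'gaafdghhbbfegbbfgaea')
  22 → (4, 'gadeaggaafdghhbbfegbbfgaea')
  23 → (26, 'gaea')
  24 → (22, 'gbbfgaea')
  25 → (9, 'ggaafdghhbbfegbbfgaea')
  26 → (15, 'ghhbbfegbbfgaea')
  27 → (17, 'hbbfegbbfgaea')
  28 → (2, 'hdgadeaggaafdghhbbfegbbfgaea')
  29 → (16, 'hhbbfegbbfgaea')

SA = [29, 11, 5, 27, 12, 8, 1, 18, 23, 19, 24, 6, 3, 14, 28, 7, 0, 21, 13, 20, 25, 10, 4, 26, 22, 9, 15, 17, 2, 16]
rank  pair      lcp
   1  s[29:],s[11:]  1  'a'
   2  s[11:],s[5:]  1  'a'
   3  s[5:],s[27:]  1  'a'
   4  s[27:],s[12:]  1  'a'
   5  s[12:],s[8:]  1  'a'
   6  s[8:],s[1:]  1  'a'
   7  s[1:],s[18:]  0  ''
   8  s[18:],s[23:]  3  'bbf'
   9  s[23:],s[19:]  1  'b'
  10  s[19:],s[24:]  2  'bf'
  11  s[24:],s[6:]  0  ''
  12  s[6:],s[3:]  1  'd'
  13  s[3:],s[14:]  2  'dg'
  14  s[14:],s[28:]  0  ''
  15  s[28:],s[7:]  2  'ea'
  16  s[7:],s[0:]  2  'ea'
  17  s[0:],s[21:]  1  'e'
  18  s[21:],s[13:]  0  ''
  19  s[13:],s[20:]  1  'f'
  20  s[20:],s[25:]  1  'f'
  21  s[25:],s[10:]  0  ''
  22  s[10:],s[4:]  2  'ga'
  23  s[4:],s[26:]  2  'ga'
  24  s[26:],s[22:]  1  'g'
  25  s[22:],s[9:]  1  'g'
  26  s[9:],s[15:]  1  'g'
  27  s[15:],s[17:]  0  ''
  28  s[17:],s[2:]  1  'h'
  29  s[2:],s[16:]  1  'h'

[0, 1, 1, 1, 1, 1, 1, 0, 3, 1, 2, 0, 1, 2, 0, 2, 2, 1, 0, 1, 1, 0, 2, 2, 1, 1, 1, 0, 1, 1]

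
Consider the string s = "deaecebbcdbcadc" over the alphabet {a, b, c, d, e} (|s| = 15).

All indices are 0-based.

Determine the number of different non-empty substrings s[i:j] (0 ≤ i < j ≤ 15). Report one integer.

rank | idx | suffix
   0 |  12 | adc
   1 |   2 | aecebbcdbcadc
   2 |   6 | bbcdbcadc
   3 |  10 | bcadc
   4 |   7 | bcdbcadc
   5 |  14 | c
   6 |  11 | cadc
   7 |   8 | cdbcadc
   8 |   4 | cebbcdbcadc
   9 |   9 | dbcadc
  10 |  13 | dc
  11 |   0 | deaecebbcdbcadc
  12 |   1 | eaecebbcdbcadc
  13 |   5 | ebbcdbcadc
  14 |   3 | ecebbcdbcadc

SA = [12, 2, 6, 10, 7, 14, 11, 8, 4, 9, 13, 0, 1, 5, 3]
i: (SA[i-1],SA[i]) lcp shared
  1: (12,2) 1 'a'
  2: (2,6) 0 ''
  3: (6,10) 1 'b'
  4: (10,7) 2 'bc'
  5: (7,14) 0 ''
  6: (14,11) 1 'c'
  7: (11,8) 1 'c'
  8: (8,4) 1 'c'
  9: (4,9) 0 ''
  10: (9,13) 1 'd'
  11: (13,0) 1 'd'
  12: (0,1) 0 ''
  13: (1,5) 1 'e'
  14: (5,3) 1 'e'

n(n+1)/2 = 15·16/2 = 120
Σ LCP = 0 + 1 + 0 + 1 + 2 + 0 + 1 + 1 + 1 + 0 + 1 + 1 + 0 + 1 + 1 = 11
distinct = 120 − 11 = 109

109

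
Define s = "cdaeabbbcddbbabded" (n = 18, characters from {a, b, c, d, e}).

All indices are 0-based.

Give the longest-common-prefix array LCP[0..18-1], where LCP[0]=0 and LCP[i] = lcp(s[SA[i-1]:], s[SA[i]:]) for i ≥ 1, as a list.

rank→(start, suffix):
  0 → (4, 'abbbcddbbabded')
  1 → (13, 'abded')
  2 → (2, 'aeabbbcddbbabded')
  3 → (12, 'babded')
  4 → (11, 'bbabded')
  5 → (5, 'bbbcddbbabded')
  6 → (6, 'bbcddbbabded')
  7 → (7, 'bcddbbabded')
  8 → (14, 'bded')
  9 → (0, 'cdaeabbbcddbbabded')
  10 → (8, 'cddbbabded')
  11 → (17, 'd')
  12 → (1, 'daeabbbcddbbabded')
  13 → (10, 'dbbabded')
  14 → (9, 'ddbbabded')
  15 → (15, 'ded')
  16 → (3, 'eabbbcddbbabded')
  17 → (16, 'ed')

SA = [4, 13, 2, 12, 11, 5, 6, 7, 14, 0, 8, 17, 1, 10, 9, 15, 3, 16]
i: (SA[i-1],SA[i]) lcp shared
  1: (4,13) 2 'ab'
  2: (13,2) 1 'a'
  3: (2,12) 0 ''
  4: (12,11) 1 'b'
  5: (11,5) 2 'bb'
  6: (5,6) 2 'bb'
  7: (6,7) 1 'b'
  8: (7,14) 1 'b'
  9: (14,0) 0 ''
  10: (0,8) 2 'cd'
  11: (8,17) 0 ''
  12: (17,1) 1 'd'
  13: (1,10) 1 'd'
  14: (10,9) 1 'd'
  15: (9,15) 1 'd'
  16: (15,3) 0 ''
  17: (3,16) 1 'e'

[0, 2, 1, 0, 1, 2, 2, 1, 1, 0, 2, 0, 1, 1, 1, 1, 0, 1]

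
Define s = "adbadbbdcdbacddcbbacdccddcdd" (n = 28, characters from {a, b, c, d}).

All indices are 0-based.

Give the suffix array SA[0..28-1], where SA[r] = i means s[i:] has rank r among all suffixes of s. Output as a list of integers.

[18, 11, 0, 3, 17, 10, 2, 16, 5, 6, 15, 21, 8, 19, 25, 12, 22, 27, 9, 1, 4, 14, 20, 7, 24, 26, 13, 23]

rank | idx | suffix
   0 |  18 | acdccddcdd
   1 |  11 | acddcbbacdccddcdd
   2 |   0 | adbadbbdcdbacddcbbacdccddcdd
   3 |   3 | adbbdcdbacddcbbacdccddcdd
   4 |  17 | bacdccddcdd
   5 |  10 | bacddcbbacdccddcdd
   6 |   2 | badbbdcdbacddcbbacdccddcdd
   7 |  16 | bbacdccddcdd
   8 |   5 | bbdcdbacddcbbacdccddcdd
   9 |   6 | bdcdbacddcbbacdccddcdd
  10 |  15 | cbbacdccddcdd
  11 |  21 | ccddcdd
  12 |   8 | cdbacddcbbacdccddcdd
  13 |  19 | cdccddcdd
  14 |  25 | cdd
  15 |  12 | cddcbbacdccddcdd
  16 |  22 | cddcdd
  17 |  27 | d
  18 |   9 | dbacddcbbacdccddcdd
  19 |   1 | dbadbbdcdbacddcbbacdccddcdd
  20 |   4 | dbbdcdbacddcbbacdccddcdd
  21 |  14 | dcbbacdccddcdd
  22 |  20 | dccddcdd
  23 |   7 | dcdbacddcbbacdccddcdd
  24 |  24 | dcdd
  25 |  26 | dd
  26 |  13 | ddcbbacdccddcdd
  27 |  23 | ddcdd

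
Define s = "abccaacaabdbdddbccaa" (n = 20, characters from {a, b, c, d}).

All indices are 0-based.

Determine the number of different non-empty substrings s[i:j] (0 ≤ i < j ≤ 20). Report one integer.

177

rank→(start, suffix):
  0 → (19, 'a')
  1 → (18, 'aa')
  2 → (7, 'aabdbdddbccaa')
  3 → (4, 'aacaabdbdddbccaa')
  4 → (0, 'abccaacaabdbdddbccaa')
  5 → (8, 'abdbdddbccaa')
  6 → (5, 'acaabdbdddbccaa')
  7 → (15, 'bccaa')
  8 → (1, 'bccaacaabdbdddbccaa')
  9 → (9, 'bdbdddbccaa')
  10 → (11, 'bdddbccaa')
  11 → (17, 'caa')
  12 → (6, 'caabdbdddbccaa')
  13 → (3, 'caacaabdbdddbccaa')
  14 → (16, 'ccaa')
  15 → (2, 'ccaacaabdbdddbccaa')
  16 → (14, 'dbccaa')
  17 → (10, 'dbdddbccaa')
  18 → (13, 'ddbccaa')
  19 → (12, 'dddbccaa')

SA = [19, 18, 7, 4, 0, 8, 5, 15, 1, 9, 11, 17, 6, 3, 16, 2, 14, 10, 13, 12]
[i] adj suffixes → lcp
  [1] 19/18 → 1 ('a')
  [2] 18/7 → 2 ('aa')
  [3] 7/4 → 2 ('aa')
  [4] 4/0 → 1 ('a')
  [5] 0/8 → 2 ('ab')
  [6] 8/5 → 1 ('a')
  [7] 5/15 → 0 ('')
  [8] 15/1 → 5 ('bccaa')
  [9] 1/9 → 1 ('b')
  [10] 9/11 → 2 ('bd')
  [11] 11/17 → 0 ('')
  [12] 17/6 → 3 ('caa')
  [13] 6/3 → 3 ('caa')
  [14] 3/16 → 1 ('c')
  [15] 16/2 → 4 ('ccaa')
  [16] 2/14 → 0 ('')
  [17] 14/10 → 2 ('db')
  [18] 10/13 → 1 ('d')
  [19] 13/12 → 2 ('dd')

n(n+1)/2 = 20·21/2 = 210
Σ LCP = 0 + 1 + 2 + 2 + 1 + 2 + 1 + 0 + 5 + 1 + 2 + 0 + 3 + 3 + 1 + 4 + 0 + 2 + 1 + 2 = 33
distinct = 210 − 33 = 177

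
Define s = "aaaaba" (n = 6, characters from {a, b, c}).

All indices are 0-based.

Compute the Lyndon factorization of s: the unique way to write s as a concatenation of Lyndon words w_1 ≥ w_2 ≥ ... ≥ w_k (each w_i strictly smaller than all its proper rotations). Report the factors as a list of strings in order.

emit factor 1: 'aaaab' (i=0, period=5)
emit factor 2: 'a' (i=5, period=1)

["aaaab", "a"]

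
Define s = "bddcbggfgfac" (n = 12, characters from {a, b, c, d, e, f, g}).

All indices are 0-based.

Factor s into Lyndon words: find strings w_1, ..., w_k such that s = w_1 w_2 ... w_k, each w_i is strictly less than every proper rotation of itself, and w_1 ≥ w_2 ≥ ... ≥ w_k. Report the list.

["bddcbggfgf", "ac"]

emit factor 1: 'bddcbggfgf' (i=0, period=10)
emit factor 2: 'ac' (i=10, period=2)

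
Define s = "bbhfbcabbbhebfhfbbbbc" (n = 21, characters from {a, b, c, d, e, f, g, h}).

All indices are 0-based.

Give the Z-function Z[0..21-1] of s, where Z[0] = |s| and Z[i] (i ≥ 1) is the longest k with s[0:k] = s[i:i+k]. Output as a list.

[21, 1, 0, 0, 1, 0, 0, 2, 3, 1, 0, 0, 1, 0, 0, 0, 2, 2, 2, 1, 0]

Z[0]=21
i=1: fresh scan; Z[1]=1 extend→box=[1,2)
i=2: fresh scan; Z[2]=0
i=3: fresh scan; Z[3]=0
i=4: fresh scan; Z[4]=1 extend→box=[4,5)
i=5: fresh scan; Z[5]=0
i=6: fresh scan; Z[6]=0
i=7: fresh scan; Z[7]=2 extend→box=[7,9)
i=8: min(r-i=1, Z[1]=1)=1; Z[8]=3 extend→box=[8,11)
i=9: min(r-i=2, Z[1]=1)=1; Z[9]=1
i=10: min(r-i=1, Z[2]=0)=0; Z[10]=0
i=11: fresh scan; Z[11]=0
i=12: fresh scan; Z[12]=1 extend→box=[12,13)
i=13: fresh scan; Z[13]=0
i=14: fresh scan; Z[14]=0
i=15: fresh scan; Z[15]=0
i=16: fresh scan; Z[16]=2 extend→box=[16,18)
i=17: min(r-i=1, Z[1]=1)=1; Z[17]=2 extend→box=[17,19)
i=18: min(r-i=1, Z[1]=1)=1; Z[18]=2 extend→box=[18,20)
i=19: min(r-i=1, Z[1]=1)=1; Z[19]=1
i=20: fresh scan; Z[20]=0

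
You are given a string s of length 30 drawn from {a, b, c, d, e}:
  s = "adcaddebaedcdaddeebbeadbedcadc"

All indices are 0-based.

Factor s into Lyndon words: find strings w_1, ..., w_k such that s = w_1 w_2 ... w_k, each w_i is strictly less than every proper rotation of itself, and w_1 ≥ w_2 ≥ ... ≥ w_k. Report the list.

emit factor 1: 'adcaddebaedcdaddeebbe' (i=0, period=21)
emit factor 2: 'adbedcadc' (i=21, period=9)

["adcaddebaedcdaddeebbe", "adbedcadc"]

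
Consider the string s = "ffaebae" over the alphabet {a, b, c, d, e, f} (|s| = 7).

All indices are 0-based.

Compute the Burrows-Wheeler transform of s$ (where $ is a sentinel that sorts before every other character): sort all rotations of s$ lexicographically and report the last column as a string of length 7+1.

ebfeaaf$

rank  rotation  last
    0  $ffaebae  e
    1  ae$ffaeb  b
    2  aebae$ff  f
    3  bae$ffae  e
    4  e$ffaeba  a
    5  ebae$ffa  a
    6  faebae$f  f
    7  ffaebae$  $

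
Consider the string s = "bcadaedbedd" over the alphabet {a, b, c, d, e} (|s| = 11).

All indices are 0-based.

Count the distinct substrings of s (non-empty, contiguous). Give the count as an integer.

59

rank→(start, suffix):
  0 → (2, 'adaedbedd')
  1 → (4, 'aedbedd')
  2 → (0, 'bcadaedbedd')
  3 → (7, 'bedd')
  4 → (1, 'cadaedbedd')
  5 → (10, 'd')
  6 → (3, 'daedbedd')
  7 → (6, 'dbedd')
  8 → (9, 'dd')
  9 → (5, 'edbedd')
  10 → (8, 'edd')

SA = [2, 4, 0, 7, 1, 10, 3, 6, 9, 5, 8]
[i] adj suffixes → lcp
  [1] 2/4 → 1 ('a')
  [2] 4/0 → 0 ('')
  [3] 0/7 → 1 ('b')
  [4] 7/1 → 0 ('')
  [5] 1/10 → 0 ('')
  [6] 10/3 → 1 ('d')
  [7] 3/6 → 1 ('d')
  [8] 6/9 → 1 ('d')
  [9] 9/5 → 0 ('')
  [10] 5/8 → 2 ('ed')

n(n+1)/2 = 11·12/2 = 66
Σ LCP = 0 + 1 + 0 + 1 + 0 + 0 + 1 + 1 + 1 + 0 + 2 = 7
distinct = 66 − 7 = 59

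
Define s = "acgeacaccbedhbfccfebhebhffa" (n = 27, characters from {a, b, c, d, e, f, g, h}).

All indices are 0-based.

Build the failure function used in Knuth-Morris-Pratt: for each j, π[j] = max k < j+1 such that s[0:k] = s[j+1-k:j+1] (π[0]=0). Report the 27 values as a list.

π[0] = 0
j=1 s[j]='c': π[1]=0 (border '')
j=2 s[j]='g': π[2]=0 (border '')
j=3 s[j]='e': π[3]=0 (border '')
j=4 s[j]='a': π[4]=1 (border 'a')
j=5 s[j]='c': π[5]=2 (border 'ac')
j=6 s[j]='a': k: 2→0; π[6]=1 (border 'a')
j=7 s[j]='c': π[7]=2 (border 'ac')
j=8 s[j]='c': k: 2→0; π[8]=0 (border '')
j=9 s[j]='b': π[9]=0 (border '')
j=10 s[j]='e': π[10]=0 (border '')
j=11 s[j]='d': π[11]=0 (border '')
j=12 s[j]='h': π[12]=0 (border '')
j=13 s[j]='b': π[13]=0 (border '')
j=14 s[j]='f': π[14]=0 (border '')
j=15 s[j]='c': π[15]=0 (border '')
j=16 s[j]='c': π[16]=0 (border '')
j=17 s[j]='f': π[17]=0 (border '')
j=18 s[j]='e': π[18]=0 (border '')
j=19 s[j]='b': π[19]=0 (border '')
j=20 s[j]='h': π[20]=0 (border '')
j=21 s[j]='e': π[21]=0 (border '')
j=22 s[j]='b': π[22]=0 (border '')
j=23 s[j]='h': π[23]=0 (border '')
j=24 s[j]='f': π[24]=0 (border '')
j=25 s[j]='f': π[25]=0 (border '')
j=26 s[j]='a': π[26]=1 (border 'a')

[0, 0, 0, 0, 1, 2, 1, 2, 0, 0, 0, 0, 0, 0, 0, 0, 0, 0, 0, 0, 0, 0, 0, 0, 0, 0, 1]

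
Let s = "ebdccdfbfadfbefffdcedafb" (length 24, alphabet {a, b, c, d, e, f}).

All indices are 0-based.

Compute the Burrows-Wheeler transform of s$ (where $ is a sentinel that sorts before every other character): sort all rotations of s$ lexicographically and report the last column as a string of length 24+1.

bfdfeffdcdebfac$cbbaddffe

rank  rotation                   last
    0  $ebdccdfbfadfbefffdcedafb  b
    1  adfbefffdcedafb$ebdccdfbf  f
    2  afb$ebdccdfbfadfbefffdced  d
    3  b$ebdccdfbfadfbefffdcedaf  f
    4  bdccdfbfadfbefffdcedafb$e  e
    5  befffdcedafb$ebdccdfbfadf  f
    6  bfadfbefffdcedafb$ebdccdf  f
    7  ccdfbfadfbefffdcedafb$ebd  d
    8  cdfbfadfbefffdcedafb$ebdc  c
    9  cedafb$ebdccdfbfadfbefffd  d
   10  dafb$ebdccdfbfadfbefffdce  e
   11  dccdfbfadfbefffdcedafb$eb  b
   12  dcedafb$ebdccdfbfadfbefff  f
   13  dfbefffdcedafb$ebdccdfbfa  a
   14  dfbfadfbefffdcedafb$ebdcc  c
   15  ebdccdfbfadfbefffdcedafb$  $
   16  edafb$ebdccdfbfadfbefffdc  c
   17  efffdcedafb$ebdccdfbfadfb  b
   18  fadfbefffdcedafb$ebdccdfb  b
   19  fb$ebdccdfbfadfbefffdceda  a
   20  fbefffdcedafb$ebdccdfbfad  d
   21  fbfadfbefffdcedafb$ebdccd  d
   22  fdcedafb$ebdccdfbfadfbeff  f
   23  ffdcedafb$ebdccdfbfadfbef  f
   24  fffdcedafb$ebdccdfbfadfbe  e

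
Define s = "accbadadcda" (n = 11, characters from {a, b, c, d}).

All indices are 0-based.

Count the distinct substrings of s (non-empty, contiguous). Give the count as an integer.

sorted suffixes:
  #0 SA[0]=10  'a'
  #1 SA[1]=0  'accbadadcda'
  #2 SA[2]=4  'adadcda'
  #3 SA[3]=6  'adcda'
  #4 SA[4]=3  'badadcda'
  #5 SA[5]=2  'cbadadcda'
  #6 SA[6]=1  'ccbadadcda'
  #7 SA[7]=8  'cda'
  #8 SA[8]=9  'da'
  #9 SA[9]=5  'dadcda'
  #10 SA[10]=7  'dcda'

SA = [10, 0, 4, 6, 3, 2, 1, 8, 9, 5, 7]
i: (SA[i-1],SA[i]) lcp shared
  1: (10,0) 1 'a'
  2: (0,4) 1 'a'
  3: (4,6) 2 'ad'
  4: (6,3) 0 ''
  5: (3,2) 0 ''
  6: (2,1) 1 'c'
  7: (1,8) 1 'c'
  8: (8,9) 0 ''
  9: (9,5) 2 'da'
  10: (5,7) 1 'd'

n(n+1)/2 = 11·12/2 = 66
Σ LCP = 0 + 1 + 1 + 2 + 0 + 0 + 1 + 1 + 0 + 2 + 1 = 9
distinct = 66 − 9 = 57

57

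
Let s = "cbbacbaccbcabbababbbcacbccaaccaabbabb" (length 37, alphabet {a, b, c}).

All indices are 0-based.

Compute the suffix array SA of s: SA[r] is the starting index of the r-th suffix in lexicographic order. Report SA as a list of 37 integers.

[30, 26, 14, 34, 11, 31, 16, 3, 21, 27, 6, 36, 13, 33, 15, 2, 5, 35, 12, 32, 1, 17, 18, 9, 19, 23, 29, 25, 10, 20, 4, 0, 8, 22, 28, 24, 7]

sorted suffixes:
  #0 SA[0]=30  'aabbabb'
  #1 SA[1]=26  'aaccaabbabb'
  #2 SA[2]=14  'ababbbcacbccaaccaabbabb'
  #3 SA[3]=34  'abb'
  #4 SA[4]=11  'abbababbbcacbccaaccaabbabb'
  #5 SA[5]=31  'abbabb'
  #6 SA[6]=16  'abbbcacbccaaccaabbabb'
  #7 SA[7]=3  'acbaccbcabbababbbcacbccaaccaabbabb'
  #8 SA[8]=21  'acbccaaccaabbabb'
  #9 SA[9]=27  'accaabbabb'
  #10 SA[10]=6  'accbcabbababbbcacbccaaccaabbabb'
  #11 SA[11]=36  'b'
  #12 SA[12]=13  'bababbbcacbccaaccaabbabb'
  #13 SA[13]=33  'babb'
  #14 SA[14]=15  'babbbcacbccaaccaabbabb'
  #15 SA[15]=2  'bacbaccbcabbababbbcacbccaaccaabbabb'
  #16 SA[16]=5  'baccbcabbababbbcacbccaaccaabbabb'
  #17 SA[17]=35  'bb'
  #18 SA[18]=12  'bbababbbcacbccaaccaabbabb'
  #19 SA[19]=32  'bbabb'
  #20 SA[20]=1  'bbacbaccbcabbababbbcacbccaaccaabbabb'
  #21 SA[21]=17  'bbbcacbccaaccaabbabb'
  #22 SA[22]=18  'bbcacbccaaccaabbabb'
  #23 SA[23]=9  'bcabbababbbcacbccaaccaabbabb'
  #24 SA[24]=19  'bcacbccaaccaabbabb'
  #25 SA[25]=23  'bccaaccaabbabb'
  #26 SA[26]=29  'caabbabb'
  #27 SA[27]=25  'caaccaabbabb'
  #28 SA[28]=10  'cabbababbbcacbccaaccaabbabb'
  #29 SA[29]=20  'cacbccaaccaabbabb'
  #30 SA[30]=4  'cbaccbcabbababbbcacbccaaccaabbabb'
  #31 SA[31]=0  'cbbacbaccbcabbababbbcacbccaaccaabbabb'
  #32 SA[32]=8  'cbcabbababbbcacbccaaccaabbabb'
  #33 SA[33]=22  'cbccaaccaabbabb'
  #34 SA[34]=28  'ccaabbabb'
  #35 SA[35]=24  'ccaaccaabbabb'
  #36 SA[36]=7  'ccbcabbababbbcacbccaaccaabbabb'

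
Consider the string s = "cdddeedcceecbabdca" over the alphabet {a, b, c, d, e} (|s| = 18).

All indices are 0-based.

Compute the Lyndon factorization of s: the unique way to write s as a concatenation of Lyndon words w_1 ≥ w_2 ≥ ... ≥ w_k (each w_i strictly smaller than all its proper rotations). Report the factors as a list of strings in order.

emit factor 1: 'cdddeed' (i=0, period=7)
emit factor 2: 'ccee' (i=7, period=4)
emit factor 3: 'c' (i=11, period=1)
emit factor 4: 'b' (i=12, period=1)
emit factor 5: 'abdc' (i=13, period=4)
emit factor 6: 'a' (i=17, period=1)

["cdddeed", "ccee", "c", "b", "abdc", "a"]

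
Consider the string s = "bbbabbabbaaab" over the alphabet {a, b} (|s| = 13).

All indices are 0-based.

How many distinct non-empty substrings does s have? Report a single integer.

62

rank→(start, suffix):
  0 → (9, 'aaab')
  1 → (10, 'aab')
  2 → (11, 'ab')
  3 → (6, 'abbaaab')
  4 → (3, 'abbabbaaab')
  5 → (12, 'b')
  6 → (8, 'baaab')
  7 → (5, 'babbaaab')
  8 → (2, 'babbabbaaab')
  9 → (7, 'bbaaab')
  10 → (4, 'bbabbaaab')
  11 → (1, 'bbabbabbaaab')
  12 → (0, 'bbbabbabbaaab')

SA = [9, 10, 11, 6, 3, 12, 8, 5, 2, 7, 4, 1, 0]
i: (SA[i-1],SA[i]) lcp shared
  1: (9,10) 2 'aa'
  2: (10,11) 1 'a'
  3: (11,6) 2 'ab'
  4: (6,3) 4 'abba'
  5: (3,12) 0 ''
  6: (12,8) 1 'b'
  7: (8,5) 2 'ba'
  8: (5,2) 5 'babba'
  9: (2,7) 1 'b'
  10: (7,4) 3 'bba'
  11: (4,1) 6 'bbabba'
  12: (1,0) 2 'bb'

n(n+1)/2 = 13·14/2 = 91
Σ LCP = 0 + 2 + 1 + 2 + 4 + 0 + 1 + 2 + 5 + 1 + 3 + 6 + 2 = 29
distinct = 91 − 29 = 62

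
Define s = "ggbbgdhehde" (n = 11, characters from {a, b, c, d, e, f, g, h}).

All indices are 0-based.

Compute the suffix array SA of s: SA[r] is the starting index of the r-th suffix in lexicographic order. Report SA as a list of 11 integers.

rank | idx | suffix
   0 |   2 | bbgdhehde
   1 |   3 | bgdhehde
   2 |   9 | de
   3 |   5 | dhehde
   4 |  10 | e
   5 |   7 | ehde
   6 |   1 | gbbgdhehde
   7 |   4 | gdhehde
   8 |   0 | ggbbgdhehde
   9 |   8 | hde
  10 |   6 | hehde

[2, 3, 9, 5, 10, 7, 1, 4, 0, 8, 6]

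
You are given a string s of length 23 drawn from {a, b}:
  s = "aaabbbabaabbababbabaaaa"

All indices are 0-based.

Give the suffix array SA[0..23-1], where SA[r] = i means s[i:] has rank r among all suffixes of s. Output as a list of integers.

sorted suffixes:
  #0 SA[0]=22  'a'
  #1 SA[1]=21  'aa'
  #2 SA[2]=20  'aaa'
  #3 SA[3]=19  'aaaa'
  #4 SA[4]=0  'aaabbbabaabbababbabaaaa'
  #5 SA[5]=8  'aabbababbabaaaa'
  #6 SA[6]=1  'aabbbabaabbababbabaaaa'
  #7 SA[7]=17  'abaaaa'
  #8 SA[8]=6  'abaabbababbabaaaa'
  #9 SA[9]=12  'ababbabaaaa'
  #10 SA[10]=14  'abbabaaaa'
  #11 SA[11]=9  'abbababbabaaaa'
  #12 SA[12]=2  'abbbabaabbababbabaaaa'
  #13 SA[13]=18  'baaaa'
  #14 SA[14]=7  'baabbababbabaaaa'
  #15 SA[15]=16  'babaaaa'
  #16 SA[16]=5  'babaabbababbabaaaa'
  #17 SA[17]=11  'bababbabaaaa'
  #18 SA[18]=13  'babbabaaaa'
  #19 SA[19]=15  'bbabaaaa'
  #20 SA[20]=4  'bbabaabbababbabaaaa'
  #21 SA[21]=10  'bbababbabaaaa'
  #22 SA[22]=3  'bbbabaabbababbabaaaa'

[22, 21, 20, 19, 0, 8, 1, 17, 6, 12, 14, 9, 2, 18, 7, 16, 5, 11, 13, 15, 4, 10, 3]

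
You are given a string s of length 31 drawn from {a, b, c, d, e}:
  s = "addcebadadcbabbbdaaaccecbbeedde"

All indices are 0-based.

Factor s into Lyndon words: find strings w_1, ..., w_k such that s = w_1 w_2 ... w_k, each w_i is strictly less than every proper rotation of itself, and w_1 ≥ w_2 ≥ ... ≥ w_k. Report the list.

["addceb", "adadcb", "abbbd", "aaaccecbbeedde"]

emit factor 1: 'addceb' (i=0, period=6)
emit factor 2: 'adadcb' (i=6, period=6)
emit factor 3: 'abbbd' (i=12, period=5)
emit factor 4: 'aaaccecbbeedde' (i=17, period=14)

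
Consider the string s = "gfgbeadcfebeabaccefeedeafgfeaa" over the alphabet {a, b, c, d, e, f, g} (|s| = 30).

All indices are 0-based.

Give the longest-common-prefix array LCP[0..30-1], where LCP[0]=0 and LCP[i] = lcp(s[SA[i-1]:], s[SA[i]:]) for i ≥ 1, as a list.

rank→(start, suffix):
  0 → (29, 'a')
  1 → (28, 'aa')
  2 → (12, 'abaccefeedeafgfeaa')
  3 → (14, 'accefeedeafgfeaa')
  4 → (5, 'adcfebeabaccefeedeafgfeaa')
  5 → (23, 'afgfeaa')
  6 → (13, 'baccefeedeafgfeaa')
  7 → (10, 'beabaccefeedeafgfeaa')
  8 → (3, 'beadcfebeabaccefeedeafgfeaa')
  9 → (15, 'ccefeedeafgfeaa')
  10 → (16, 'cefeedeafgfeaa')
  11 → (7, 'cfebeabaccefeedeafgfeaa')
  12 → (6, 'dcfebeabaccefeedeafgfeaa')
  13 → (21, 'deafgfeaa')
  14 → (27, 'eaa')
  15 → (11, 'eabaccefeedeafgfeaa')
  16 → (4, 'eadcfebeabaccefeedeafgfeaa')
  17 → (22, 'eafgfeaa')
  18 → (9, 'ebeabaccefeedeafgfeaa')
  19 → (20, 'edeafgfeaa')
  20 → (19, 'eedeafgfeaa')
  21 → (17, 'efeedeafgfeaa')
  22 → (26, 'feaa')
  23 → (8, 'febeabaccefeedeafgfeaa')
  24 → (18, 'feedeafgfeaa')
  25 → (1, 'fgbeadcfebeabaccefeedeafgfeaa')
  26 → (24, 'fgfeaa')
  27 → (2, 'gbeadcfebeabaccefeedeafgfeaa')
  28 → (25, 'gfeaa')
  29 → (0, 'gfgbeadcfebeabaccefeedeafgfeaa')

SA = [29, 28, 12, 14, 5, 23, 13, 10, 3, 15, 16, 7, 6, 21, 27, 11, 4, 22, 9, 20, 19, 17, 26, 8, 18, 1, 24, 2, 25, 0]
[i] adj suffixes → lcp
  [1] 29/28 → 1 ('a')
  [2] 28/12 → 1 ('a')
  [3] 12/14 → 1 ('a')
  [4] 14/5 → 1 ('a')
  [5] 5/23 → 1 ('a')
  [6] 23/13 → 0 ('')
  [7] 13/10 → 1 ('b')
  [8] 10/3 → 3 ('bea')
  [9] 3/15 → 0 ('')
  [10] 15/16 → 1 ('c')
  [11] 16/7 → 1 ('c')
  [12] 7/6 → 0 ('')
  [13] 6/21 → 1 ('d')
  [14] 21/27 → 0 ('')
  [15] 27/11 → 2 ('ea')
  [16] 11/4 → 2 ('ea')
  [17] 4/22 → 2 ('ea')
  [18] 22/9 → 1 ('e')
  [19] 9/20 → 1 ('e')
  [20] 20/19 → 1 ('e')
  [21] 19/17 → 1 ('e')
  [22] 17/26 → 0 ('')
  [23] 26/8 → 2 ('fe')
  [24] 8/18 → 2 ('fe')
  [25] 18/1 → 1 ('f')
  [26] 1/24 → 2 ('fg')
  [27] 24/2 → 0 ('')
  [28] 2/25 → 1 ('g')
  [29] 25/0 → 2 ('gf')

[0, 1, 1, 1, 1, 1, 0, 1, 3, 0, 1, 1, 0, 1, 0, 2, 2, 2, 1, 1, 1, 1, 0, 2, 2, 1, 2, 0, 1, 2]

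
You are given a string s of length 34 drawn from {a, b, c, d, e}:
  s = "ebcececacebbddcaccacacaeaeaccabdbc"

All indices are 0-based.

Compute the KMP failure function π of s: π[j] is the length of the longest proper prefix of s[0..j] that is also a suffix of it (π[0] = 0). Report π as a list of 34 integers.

[0, 0, 0, 1, 0, 1, 0, 0, 0, 1, 2, 0, 0, 0, 0, 0, 0, 0, 0, 0, 0, 0, 0, 1, 0, 1, 0, 0, 0, 0, 0, 0, 0, 0]

π[0] = 0
j=1 s[j]='b': π[1]=0 (border '')
j=2 s[j]='c': π[2]=0 (border '')
j=3 s[j]='e': π[3]=1 (border 'e')
j=4 s[j]='c': k: 1→0; π[4]=0 (border '')
j=5 s[j]='e': π[5]=1 (border 'e')
j=6 s[j]='c': k: 1→0; π[6]=0 (border '')
j=7 s[j]='a': π[7]=0 (border '')
j=8 s[j]='c': π[8]=0 (border '')
j=9 s[j]='e': π[9]=1 (border 'e')
j=10 s[j]='b': π[10]=2 (border 'eb')
j=11 s[j]='b': k: 2→0; π[11]=0 (border '')
j=12 s[j]='d': π[12]=0 (border '')
j=13 s[j]='d': π[13]=0 (border '')
j=14 s[j]='c': π[14]=0 (border '')
j=15 s[j]='a': π[15]=0 (border '')
j=16 s[j]='c': π[16]=0 (border '')
j=17 s[j]='c': π[17]=0 (border '')
j=18 s[j]='a': π[18]=0 (border '')
j=19 s[j]='c': π[19]=0 (border '')
j=20 s[j]='a': π[20]=0 (border '')
j=21 s[j]='c': π[21]=0 (border '')
j=22 s[j]='a': π[22]=0 (border '')
j=23 s[j]='e': π[23]=1 (border 'e')
j=24 s[j]='a': k: 1→0; π[24]=0 (border '')
j=25 s[j]='e': π[25]=1 (border 'e')
j=26 s[j]='a': k: 1→0; π[26]=0 (border '')
j=27 s[j]='c': π[27]=0 (border '')
j=28 s[j]='c': π[28]=0 (border '')
j=29 s[j]='a': π[29]=0 (border '')
j=30 s[j]='b': π[30]=0 (border '')
j=31 s[j]='d': π[31]=0 (border '')
j=32 s[j]='b': π[32]=0 (border '')
j=33 s[j]='c': π[33]=0 (border '')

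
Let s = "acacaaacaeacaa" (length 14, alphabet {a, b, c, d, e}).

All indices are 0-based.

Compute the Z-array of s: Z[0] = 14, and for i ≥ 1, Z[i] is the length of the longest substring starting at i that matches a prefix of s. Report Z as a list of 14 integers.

[14, 0, 3, 0, 1, 1, 3, 0, 1, 0, 3, 0, 1, 1]

Z[0]=14
i=1: i≥r, start 0; Z[1]=0
i=2: i≥r, start 0; Z[2]=3 extend→box=[2,5)
i=3: min(r-i=2, Z[1]=0)=0; Z[3]=0
i=4: min(r-i=1, Z[2]=3)=1; Z[4]=1
i=5: i≥r, start 0; Z[5]=1 extend→box=[5,6)
i=6: i≥r, start 0; Z[6]=3 extend→box=[6,9)
i=7: min(r-i=2, Z[1]=0)=0; Z[7]=0
i=8: min(r-i=1, Z[2]=3)=1; Z[8]=1
i=9: i≥r, start 0; Z[9]=0
i=10: i≥r, start 0; Z[10]=3 extend→box=[10,13)
i=11: min(r-i=2, Z[1]=0)=0; Z[11]=0
i=12: min(r-i=1, Z[2]=3)=1; Z[12]=1
i=13: i≥r, start 0; Z[13]=1 extend→box=[13,14)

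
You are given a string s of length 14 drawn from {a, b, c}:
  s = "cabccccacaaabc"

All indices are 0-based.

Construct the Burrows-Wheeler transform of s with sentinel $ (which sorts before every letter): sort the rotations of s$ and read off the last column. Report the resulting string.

ccaaccaaba$cccb

rank  rotation         last
    0  $cabccccacaaabc  c
    1  aaabc$cabccccac  c
    2  aabc$cabccccaca  a
    3  abc$cabccccacaa  a
    4  abccccacaaabc$c  c
    5  acaaabc$cabcccc  c
    6  bc$cabccccacaaa  a
    7  bccccacaaabc$ca  a
    8  c$cabccccacaaab  b
    9  caaabc$cabcccca  a
   10  cabccccacaaabc$  $
   11  cacaaabc$cabccc  c
   12  ccacaaabc$cabcc  c
   13  cccacaaabc$cabc  c
   14  ccccacaaabc$cab  b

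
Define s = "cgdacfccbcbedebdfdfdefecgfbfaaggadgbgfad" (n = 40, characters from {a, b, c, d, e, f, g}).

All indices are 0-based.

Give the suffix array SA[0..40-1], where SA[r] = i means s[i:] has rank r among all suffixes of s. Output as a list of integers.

[28, 3, 38, 32, 29, 8, 14, 10, 26, 35, 7, 9, 6, 4, 0, 23, 39, 2, 12, 19, 17, 15, 33, 13, 22, 11, 20, 27, 37, 25, 5, 18, 16, 21, 31, 34, 1, 36, 24, 30]

sorted suffixes:
  #0 SA[0]=28  'aaggadgbgfad'
  #1 SA[1]=3  'acfccbcbedebdfdfdefecgfbfaaggadgbgfad'
  #2 SA[2]=38  'ad'
  #3 SA[3]=32  'adgbgfad'
  #4 SA[4]=29  'aggadgbgfad'
  #5 SA[5]=8  'bcbedebdfdfdefecgfbfaaggadgbgfad'
  #6 SA[6]=14  'bdfdfdefecgfbfaaggadgbgfad'
  #7 SA[7]=10  'bedebdfdfdefecgfbfaaggadgbgfad'
  #8 SA[8]=26  'bfaaggadgbgfad'
  #9 SA[9]=35  'bgfad'
  #10 SA[10]=7  'cbcbedebdfdfdefecgfbfaaggadgbgfad'
  #11 SA[11]=9  'cbedebdfdfdefecgfbfaaggadgbgfad'
  #12 SA[12]=6  'ccbcbedebdfdfdefecgfbfaaggadgbgfad'
  #13 SA[13]=4  'cfccbcbedebdfdfdefecgfbfaaggadgbgfad'
  #14 SA[14]=0  'cgdacfccbcbedebdfdfdefecgfbfaaggadgbgfad'
  #15 SA[15]=23  'cgfbfaaggadgbgfad'
  #16 SA[16]=39  'd'
  #17 SA[17]=2  'dacfccbcbedebdfdfdefecgfbfaaggadgbgfad'
  #18 SA[18]=12  'debdfdfdefecgfbfaaggadgbgfad'
  #19 SA[19]=19  'defecgfbfaaggadgbgfad'
  #20 SA[20]=17  'dfdefecgfbfaaggadgbgfad'
  #21 SA[21]=15  'dfdfdefecgfbfaaggadgbgfad'
  #22 SA[22]=33  'dgbgfad'
  #23 SA[23]=13  'ebdfdfdefecgfbfaaggadgbgfad'
  #24 SA[24]=22  'ecgfbfaaggadgbgfad'
  #25 SA[25]=11  'edebdfdfdefecgfbfaaggadgbgfad'
  #26 SA[26]=20  'efecgfbfaaggadgbgfad'
  #27 SA[27]=27  'faaggadgbgfad'
  #28 SA[28]=37  'fad'
  #29 SA[29]=25  'fbfaaggadgbgfad'
  #30 SA[30]=5  'fccbcbedebdfdfdefecgfbfaaggadgbgfad'
  #31 SA[31]=18  'fdefecgfbfaaggadgbgfad'
  #32 SA[32]=16  'fdfdefecgfbfaaggadgbgfad'
  #33 SA[33]=21  'fecgfbfaaggadgbgfad'
  #34 SA[34]=31  'gadgbgfad'
  #35 SA[35]=34  'gbgfad'
  #36 SA[36]=1  'gdacfccbcbedebdfdfdefecgfbfaaggadgbgfad'
  #37 SA[37]=36  'gfad'
  #38 SA[38]=24  'gfbfaaggadgbgfad'
  #39 SA[39]=30  'ggadgbgfad'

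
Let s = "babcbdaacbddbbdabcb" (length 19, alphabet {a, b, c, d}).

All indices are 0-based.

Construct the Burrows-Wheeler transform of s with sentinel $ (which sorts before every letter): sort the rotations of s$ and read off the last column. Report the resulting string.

rank  rotation              last
    0  $babcbdaacbddbbdabcb  b
    1  aacbddbbdabcb$babcbd  d
    2  abcb$babcbdaacbddbbd  d
    3  abcbdaacbddbbdabcb$b  b
    4  acbddbbdabcb$babcbda  a
    5  b$babcbdaacbddbbdabc  c
    6  babcbdaacbddbbdabcb$  $
    7  bbdabcb$babcbdaacbdd  d
    8  bcb$babcbdaacbddbbda  a
    9  bcbdaacbddbbdabcb$ba  a
   10  bdaacbddbbdabcb$babc  c
   11  bdabcb$babcbdaacbddb  b
   12  bddbbdabcb$babcbdaac  c
   13  cb$babcbdaacbddbbdab  b
   14  cbdaacbddbbdabcb$bab  b
   15  cbddbbdabcb$babcbdaa  a
   16  daacbddbbdabcb$babcb  b
   17  dabcb$babcbdaacbddbb  b
   18  dbbdabcb$babcbdaacbd  d
   19  ddbbdabcb$babcbdaacb  b

bddbac$daacbcbbabbdb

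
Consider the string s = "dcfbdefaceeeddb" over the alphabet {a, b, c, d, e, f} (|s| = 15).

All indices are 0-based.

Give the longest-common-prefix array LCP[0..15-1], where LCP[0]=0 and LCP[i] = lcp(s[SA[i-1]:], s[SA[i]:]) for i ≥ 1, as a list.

rank→(start, suffix):
  0 → (7, 'aceeeddb')
  1 → (14, 'b')
  2 → (3, 'bdefaceeeddb')
  3 → (8, 'ceeeddb')
  4 → (1, 'cfbdefaceeeddb')
  5 → (13, 'db')
  6 → (0, 'dcfbdefaceeeddb')
  7 → (12, 'ddb')
  8 → (4, 'defaceeeddb')
  9 → (11, 'eddb')
  10 → (10, 'eeddb')
  11 → (9, 'eeeddb')
  12 → (5, 'efaceeeddb')
  13 → (6, 'faceeeddb')
  14 → (2, 'fbdefaceeeddb')

SA = [7, 14, 3, 8, 1, 13, 0, 12, 4, 11, 10, 9, 5, 6, 2]
rank  pair      lcp
   1  s[7:],s[14:]  0  ''
   2  s[14:],s[3:]  1  'b'
   3  s[3:],s[8:]  0  ''
   4  s[8:],s[1:]  1  'c'
   5  s[1:],s[13:]  0  ''
   6  s[13:],s[0:]  1  'd'
   7  s[0:],s[12:]  1  'd'
   8  s[12:],s[4:]  1  'd'
   9  s[4:],s[11:]  0  ''
  10  s[11:],s[10:]  1  'e'
  11  s[10:],s[9:]  2  'ee'
  12  s[9:],s[5:]  1  'e'
  13  s[5:],s[6:]  0  ''
  14  s[6:],s[2:]  1  'f'

[0, 0, 1, 0, 1, 0, 1, 1, 1, 0, 1, 2, 1, 0, 1]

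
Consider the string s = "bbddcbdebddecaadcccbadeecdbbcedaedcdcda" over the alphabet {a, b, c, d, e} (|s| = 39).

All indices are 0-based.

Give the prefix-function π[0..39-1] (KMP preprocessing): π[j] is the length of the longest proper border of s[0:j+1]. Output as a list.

[0, 1, 0, 0, 0, 1, 0, 0, 1, 0, 0, 0, 0, 0, 0, 0, 0, 0, 0, 1, 0, 0, 0, 0, 0, 0, 1, 2, 0, 0, 0, 0, 0, 0, 0, 0, 0, 0, 0]

π[0] = 0
j=1 s[j]='b': π[1]=1 (border 'b')
j=2 s[j]='d': k: 1→0; π[2]=0 (border '')
j=3 s[j]='d': π[3]=0 (border '')
j=4 s[j]='c': π[4]=0 (border '')
j=5 s[j]='b': π[5]=1 (border 'b')
j=6 s[j]='d': k: 1→0; π[6]=0 (border '')
j=7 s[j]='e': π[7]=0 (border '')
j=8 s[j]='b': π[8]=1 (border 'b')
j=9 s[j]='d': k: 1→0; π[9]=0 (border '')
j=10 s[j]='d': π[10]=0 (border '')
j=11 s[j]='e': π[11]=0 (border '')
j=12 s[j]='c': π[12]=0 (border '')
j=13 s[j]='a': π[13]=0 (border '')
j=14 s[j]='a': π[14]=0 (border '')
j=15 s[j]='d': π[15]=0 (border '')
j=16 s[j]='c': π[16]=0 (border '')
j=17 s[j]='c': π[17]=0 (border '')
j=18 s[j]='c': π[18]=0 (border '')
j=19 s[j]='b': π[19]=1 (border 'b')
j=20 s[j]='a': k: 1→0; π[20]=0 (border '')
j=21 s[j]='d': π[21]=0 (border '')
j=22 s[j]='e': π[22]=0 (border '')
j=23 s[j]='e': π[23]=0 (border '')
j=24 s[j]='c': π[24]=0 (border '')
j=25 s[j]='d': π[25]=0 (border '')
j=26 s[j]='b': π[26]=1 (border 'b')
j=27 s[j]='b': π[27]=2 (border 'bb')
j=28 s[j]='c': k: 2→1→0; π[28]=0 (border '')
j=29 s[j]='e': π[29]=0 (border '')
j=30 s[j]='d': π[30]=0 (border '')
j=31 s[j]='a': π[31]=0 (border '')
j=32 s[j]='e': π[32]=0 (border '')
j=33 s[j]='d': π[33]=0 (border '')
j=34 s[j]='c': π[34]=0 (border '')
j=35 s[j]='d': π[35]=0 (border '')
j=36 s[j]='c': π[36]=0 (border '')
j=37 s[j]='d': π[37]=0 (border '')
j=38 s[j]='a': π[38]=0 (border '')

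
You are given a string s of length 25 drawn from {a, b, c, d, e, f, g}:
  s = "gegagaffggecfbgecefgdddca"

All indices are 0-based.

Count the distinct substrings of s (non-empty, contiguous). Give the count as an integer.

rank→(start, suffix):
  0 → (24, 'a')
  1 → (5, 'affggecfbgecefgdddca')
  2 → (3, 'agaffggecfbgecefgdddca')
  3 → (13, 'bgecefgdddca')
  4 → (23, 'ca')
  5 → (16, 'cefgdddca')
  6 → (11, 'cfbgecefgdddca')
  7 → (22, 'dca')
  8 → (21, 'ddca')
  9 → (20, 'dddca')
  10 → (15, 'ecefgdddca')
  11 → (10, 'ecfbgecefgdddca')
  12 → (17, 'efgdddca')
  13 → (1, 'egagaffggecfbgecefgdddca')
  14 → (12, 'fbgecefgdddca')
  15 → (6, 'ffggecfbgecefgdddca')
  16 → (18, 'fgdddca')
  17 → (7, 'fggecfbgecefgdddca')
  18 → (4, 'gaffggecfbgecefgdddca')
  19 → (2, 'gagaffggecfbgecefgdddca')
  20 → (19, 'gdddca')
  21 → (14, 'gecefgdddca')
  22 → (9, 'gecfbgecefgdddca')
  23 → (0, 'gegagaffggecfbgecefgdddca')
  24 → (8, 'ggecfbgecefgdddca')

SA = [24, 5, 3, 13, 23, 16, 11, 22, 21, 20, 15, 10, 17, 1, 12, 6, 18, 7, 4, 2, 19, 14, 9, 0, 8]
i: (SA[i-1],SA[i]) lcp shared
  1: (24,5) 1 'a'
  2: (5,3) 1 'a'
  3: (3,13) 0 ''
  4: (13,23) 0 ''
  5: (23,16) 1 'c'
  6: (16,11) 1 'c'
  7: (11,22) 0 ''
  8: (22,21) 1 'd'
  9: (21,20) 2 'dd'
  10: (20,15) 0 ''
  11: (15,10) 2 'ec'
  12: (10,17) 1 'e'
  13: (17,1) 1 'e'
  14: (1,12) 0 ''
  15: (12,6) 1 'f'
  16: (6,18) 1 'f'
  17: (18,7) 2 'fg'
  18: (7,4) 0 ''
  19: (4,2) 2 'ga'
  20: (2,19) 1 'g'
  21: (19,14) 1 'g'
  22: (14,9) 3 'gec'
  23: (9,0) 2 'ge'
  24: (0,8) 1 'g'

n(n+1)/2 = 25·26/2 = 325
Σ LCP = 0 + 1 + 1 + 0 + 0 + 1 + 1 + 0 + 1 + 2 + 0 + 2 + 1 + 1 + 0 + 1 + 1 + 2 + 0 + 2 + 1 + 1 + 3 + 2 + 1 = 25
distinct = 325 − 25 = 300

300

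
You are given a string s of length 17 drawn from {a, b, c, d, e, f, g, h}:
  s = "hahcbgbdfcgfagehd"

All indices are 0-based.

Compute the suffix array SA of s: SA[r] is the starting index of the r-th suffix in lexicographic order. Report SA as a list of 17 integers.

[12, 1, 6, 4, 3, 9, 16, 7, 14, 11, 8, 5, 13, 10, 0, 2, 15]

sorted suffixes:
  #0 SA[0]=12  'agehd'
  #1 SA[1]=1  'ahcbgbdfcgfagehd'
  #2 SA[2]=6  'bdfcgfagehd'
  #3 SA[3]=4  'bgbdfcgfagehd'
  #4 SA[4]=3  'cbgbdfcgfagehd'
  #5 SA[5]=9  'cgfagehd'
  #6 SA[6]=16  'd'
  #7 SA[7]=7  'dfcgfagehd'
  #8 SA[8]=14  'ehd'
  #9 SA[9]=11  'fagehd'
  #10 SA[10]=8  'fcgfagehd'
  #11 SA[11]=5  'gbdfcgfagehd'
  #12 SA[12]=13  'gehd'
  #13 SA[13]=10  'gfagehd'
  #14 SA[14]=0  'hahcbgbdfcgfagehd'
  #15 SA[15]=2  'hcbgbdfcgfagehd'
  #16 SA[16]=15  'hd'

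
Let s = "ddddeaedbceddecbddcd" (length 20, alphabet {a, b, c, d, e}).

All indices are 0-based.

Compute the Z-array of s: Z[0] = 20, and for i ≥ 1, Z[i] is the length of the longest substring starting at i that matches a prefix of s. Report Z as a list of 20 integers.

[20, 3, 2, 1, 0, 0, 0, 1, 0, 0, 0, 2, 1, 0, 0, 0, 2, 1, 0, 1]

Z[0]=20
i=1: outside box; Z[1]=3 grow→box=[1,4)
i=2: min(r-i=2, Z[1]=3)=2; Z[2]=2
i=3: min(r-i=1, Z[2]=2)=1; Z[3]=1
i=4: outside box; Z[4]=0
i=5: outside box; Z[5]=0
i=6: outside box; Z[6]=0
i=7: outside box; Z[7]=1 grow→box=[7,8)
i=8: outside box; Z[8]=0
i=9: outside box; Z[9]=0
i=10: outside box; Z[10]=0
i=11: outside box; Z[11]=2 grow→box=[11,13)
i=12: min(r-i=1, Z[1]=3)=1; Z[12]=1
i=13: outside box; Z[13]=0
i=14: outside box; Z[14]=0
i=15: outside box; Z[15]=0
i=16: outside box; Z[16]=2 grow→box=[16,18)
i=17: min(r-i=1, Z[1]=3)=1; Z[17]=1
i=18: outside box; Z[18]=0
i=19: outside box; Z[19]=1 grow→box=[19,20)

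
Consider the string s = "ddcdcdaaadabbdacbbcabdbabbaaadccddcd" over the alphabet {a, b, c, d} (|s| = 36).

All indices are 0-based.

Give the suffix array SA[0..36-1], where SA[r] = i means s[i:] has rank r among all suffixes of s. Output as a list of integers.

rank | idx | suffix
   0 |   6 | aaadabbdacbbcabdbabbaaadccddcd
   1 |  26 | aaadccddcd
   2 |   7 | aadabbdacbbcabdbabbaaadccddcd
   3 |  27 | aadccddcd
   4 |  23 | abbaaadccddcd
   5 |  10 | abbdacbbcabdbabbaaadccddcd
   6 |  19 | abdbabbaaadccddcd
   7 |  14 | acbbcabdbabbaaadccddcd
   8 |   8 | adabbdacbbcabdbabbaaadccddcd
   9 |  28 | adccddcd
  10 |  25 | baaadccddcd
  11 |  22 | babbaaadccddcd
  12 |  24 | bbaaadccddcd
  13 |  16 | bbcabdbabbaaadccddcd
  14 |  11 | bbdacbbcabdbabbaaadccddcd
  15 |  17 | bcabdbabbaaadccddcd
  16 |  12 | bdacbbcabdbabbaaadccddcd
  17 |  20 | bdbabbaaadccddcd
  18 |  18 | cabdbabbaaadccddcd
  19 |  15 | cbbcabdbabbaaadccddcd
  20 |  30 | ccddcd
  21 |  34 | cd
  22 |   4 | cdaaadabbdacbbcabdbabbaaadccddcd
  23 |   2 | cdcdaaadabbdacbbcabdbabbaaadccddcd
  24 |  31 | cddcd
  25 |  35 | d
  26 |   5 | daaadabbdacbbcabdbabbaaadccddcd
  27 |   9 | dabbdacbbcabdbabbaaadccddcd
  28 |  13 | dacbbcabdbabbaaadccddcd
  29 |  21 | dbabbaaadccddcd
  30 |  29 | dccddcd
  31 |  33 | dcd
  32 |   3 | dcdaaadabbdacbbcabdbabbaaadccddcd
  33 |   1 | dcdcdaaadabbdacbbcabdbabbaaadccddcd
  34 |  32 | ddcd
  35 |   0 | ddcdcdaaadabbdacbbcabdbabbaaadccddcd

[6, 26, 7, 27, 23, 10, 19, 14, 8, 28, 25, 22, 24, 16, 11, 17, 12, 20, 18, 15, 30, 34, 4, 2, 31, 35, 5, 9, 13, 21, 29, 33, 3, 1, 32, 0]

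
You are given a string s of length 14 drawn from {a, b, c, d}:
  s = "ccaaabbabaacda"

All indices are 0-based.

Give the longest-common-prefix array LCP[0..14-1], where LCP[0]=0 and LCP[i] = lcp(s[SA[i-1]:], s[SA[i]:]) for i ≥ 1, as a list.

[0, 1, 2, 2, 1, 2, 1, 0, 2, 1, 0, 1, 1, 0]

sorted suffixes:
  #0 SA[0]=13  'a'
  #1 SA[1]=2  'aaabbabaacda'
  #2 SA[2]=3  'aabbabaacda'
  #3 SA[3]=9  'aacda'
  #4 SA[4]=7  'abaacda'
  #5 SA[5]=4  'abbabaacda'
  #6 SA[6]=10  'acda'
  #7 SA[7]=8  'baacda'
  #8 SA[8]=6  'babaacda'
  #9 SA[9]=5  'bbabaacda'
  #10 SA[10]=1  'caaabbabaacda'
  #11 SA[11]=0  'ccaaabbabaacda'
  #12 SA[12]=11  'cda'
  #13 SA[13]=12  'da'

SA = [13, 2, 3, 9, 7, 4, 10, 8, 6, 5, 1, 0, 11, 12]
i: (SA[i-1],SA[i]) lcp shared
  1: (13,2) 1 'a'
  2: (2,3) 2 'aa'
  3: (3,9) 2 'aa'
  4: (9,7) 1 'a'
  5: (7,4) 2 'ab'
  6: (4,10) 1 'a'
  7: (10,8) 0 ''
  8: (8,6) 2 'ba'
  9: (6,5) 1 'b'
  10: (5,1) 0 ''
  11: (1,0) 1 'c'
  12: (0,11) 1 'c'
  13: (11,12) 0 ''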